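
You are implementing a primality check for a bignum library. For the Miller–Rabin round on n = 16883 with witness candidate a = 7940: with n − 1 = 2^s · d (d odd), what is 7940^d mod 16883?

16882

n − 1 = 16882 = 2^1 · 8441, so s = 1 and d = 8441.
7940^8441 mod 16883 = 16882.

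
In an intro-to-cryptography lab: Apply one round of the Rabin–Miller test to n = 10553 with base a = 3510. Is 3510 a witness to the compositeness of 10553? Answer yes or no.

yes

n − 1 = 10552 = 2^3 · 1319, so s = 3 and d = 1319.
x_0 = 3510^1319 mod 10553 = 4307.
x_0 is neither 1 nor 10552, so continue squaring.
x_1 = 4307^2 mod 10553 = 8628.
x_2 = 8628^2 mod 10553 = 1522.
Reached i = s−1 = 2 without hitting −1: 3510 is a Miller–Rabin witness and 10553 is composite.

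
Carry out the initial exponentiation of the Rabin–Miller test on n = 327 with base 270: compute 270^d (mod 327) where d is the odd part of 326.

n − 1 = 326 = 2^1 · 163, so s = 1 and d = 163.
270^163 mod 327 = 57.

57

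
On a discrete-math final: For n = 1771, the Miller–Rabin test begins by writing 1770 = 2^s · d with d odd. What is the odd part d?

885

Halving: 1770 → 885; 885 is odd.
So 1770 = 2^1 · 885.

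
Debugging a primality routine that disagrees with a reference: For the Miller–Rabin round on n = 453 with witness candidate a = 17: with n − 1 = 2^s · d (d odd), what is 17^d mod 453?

116

n − 1 = 452 = 2^2 · 113, so s = 2 and d = 113.
17^113 mod 453 = 116.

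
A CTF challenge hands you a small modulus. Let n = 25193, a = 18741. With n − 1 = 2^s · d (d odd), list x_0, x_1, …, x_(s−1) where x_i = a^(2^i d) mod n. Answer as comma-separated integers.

22313, 5903, 3490

n − 1 = 25192 = 2^3 · 3149, so s = 3 and d = 3149.
x_0 = 18741^3149 mod 25193 = 22313.
x_1 = 22313^2 mod 25193 = 5903.
x_2 = 5903^2 mod 25193 = 3490.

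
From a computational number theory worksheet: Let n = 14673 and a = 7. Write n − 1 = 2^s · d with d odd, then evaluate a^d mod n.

6952

n − 1 = 14672 = 2^4 · 917, so s = 4 and d = 917.
Repeated squaring mod 14673: 7^1 ≡ 7, 7^2 ≡ 49, 7^4 ≡ 2401, 7^8 ≡ 12985, 7^16 ≡ 2782, 7^32 ≡ 6853, 7^64 ≡ 10009, 7^128 ≡ 7510, 7^256 ≡ 11761, 7^512 ≡ 13423.
917 = 512 + 256 + 128 + 16 + 4 + 1, so 7^917 ≡ 13423·11761·7510·2782·2401·7 ≡ 6952 (mod 14673).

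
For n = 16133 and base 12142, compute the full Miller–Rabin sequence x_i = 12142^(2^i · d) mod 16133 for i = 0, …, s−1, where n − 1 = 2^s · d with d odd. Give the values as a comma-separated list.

12142, 4810

n − 1 = 16132 = 2^2 · 4033, so s = 2 and d = 4033.
x_0 = 12142^4033 mod 16133 = 12142.
x_1 = 12142^2 mod 16133 = 4810.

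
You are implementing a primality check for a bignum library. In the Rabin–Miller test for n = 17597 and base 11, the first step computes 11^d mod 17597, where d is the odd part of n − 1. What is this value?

4705

n − 1 = 17596 = 2^2 · 4399, so s = 2 and d = 4399.
11^4399 mod 17597 = 4705.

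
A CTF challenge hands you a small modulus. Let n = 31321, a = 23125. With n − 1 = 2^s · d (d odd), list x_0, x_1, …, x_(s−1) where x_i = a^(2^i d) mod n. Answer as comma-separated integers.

26969, 22020, 31320

n − 1 = 31320 = 2^3 · 3915, so s = 3 and d = 3915.
x_0 = 23125^3915 mod 31321 = 26969.
x_1 = 26969^2 mod 31321 = 22020.
x_2 = 22020^2 mod 31321 = 31320.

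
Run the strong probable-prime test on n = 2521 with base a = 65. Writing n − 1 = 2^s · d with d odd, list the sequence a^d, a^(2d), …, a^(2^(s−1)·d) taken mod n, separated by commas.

n − 1 = 2520 = 2^3 · 315, so s = 3 and d = 315.
x_0 = 65^315 mod 2521 = 2450.
x_1 = 2450^2 mod 2521 = 2520.
x_2 = 2520^2 mod 2521 = 1.

2450, 2520, 1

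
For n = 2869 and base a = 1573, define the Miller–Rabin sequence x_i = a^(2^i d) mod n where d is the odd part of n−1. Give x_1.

729

n − 1 = 2868 = 2^2 · 717, so s = 2 and d = 717.
Repeated squaring mod 2869: 1573^1 ≡ 1573, 1573^2 ≡ 1251, 1573^4 ≡ 1396, 1573^8 ≡ 765, 1573^16 ≡ 2818, 1573^32 ≡ 2601, 1573^64 ≡ 99, 1573^128 ≡ 1194, 1573^256 ≡ 2612, 1573^512 ≡ 62.
717 = 512 + 128 + 64 + 8 + 4 + 1, so 1573^717 ≡ 62·1194·99·765·1396·1573 ≡ 27 (mod 2869).
x_0 = 27.
x_1 = 27^2 mod 2869 = 729.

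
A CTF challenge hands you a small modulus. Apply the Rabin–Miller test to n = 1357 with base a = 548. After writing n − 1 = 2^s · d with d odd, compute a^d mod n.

1206

n − 1 = 1356 = 2^2 · 339, so s = 2 and d = 339.
Repeated squaring mod 1357: 548^1 ≡ 548, 548^2 ≡ 407, 548^4 ≡ 95, 548^8 ≡ 883, 548^16 ≡ 771, 548^32 ≡ 75, 548^64 ≡ 197, 548^128 ≡ 813, 548^256 ≡ 110.
339 = 256 + 64 + 16 + 2 + 1, so 548^339 ≡ 110·197·771·407·548 ≡ 1206 (mod 1357).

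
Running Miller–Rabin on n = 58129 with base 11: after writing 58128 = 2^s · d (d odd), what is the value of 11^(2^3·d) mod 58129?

n − 1 = 58128 = 2^4 · 3633, so s = 4 and d = 3633.
x_0 = 11^3633 mod 58129 = 19987.
x_1 = 19987^2 mod 58129 = 17681.
x_2 = 17681^2 mod 58129 = 58128.
x_3 = 58128^2 mod 58129 = 1.

1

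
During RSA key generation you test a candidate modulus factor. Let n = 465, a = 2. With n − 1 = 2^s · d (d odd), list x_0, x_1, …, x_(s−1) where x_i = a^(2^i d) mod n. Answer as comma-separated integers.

47, 349, 436, 376

n − 1 = 464 = 2^4 · 29, so s = 4 and d = 29.
x_0 = 2^29 mod 465 = 47.
x_1 = 47^2 mod 465 = 349.
x_2 = 349^2 mod 465 = 436.
x_3 = 436^2 mod 465 = 376.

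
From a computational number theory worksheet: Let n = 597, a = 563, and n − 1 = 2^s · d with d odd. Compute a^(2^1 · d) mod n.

n − 1 = 596 = 2^2 · 149, so s = 2 and d = 149.
Repeated squaring mod 597: 563^1 ≡ 563, 563^2 ≡ 559, 563^4 ≡ 250, 563^8 ≡ 412, 563^16 ≡ 196, 563^32 ≡ 208, 563^64 ≡ 280, 563^128 ≡ 193.
149 = 128 + 16 + 4 + 1, so 563^149 ≡ 193·196·250·563 ≡ 230 (mod 597).
x_0 = 230.
x_1 = 230^2 mod 597 = 364.

364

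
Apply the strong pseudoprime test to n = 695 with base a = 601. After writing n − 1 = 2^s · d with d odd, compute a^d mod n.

n − 1 = 694 = 2^1 · 347, so s = 1 and d = 347.
601^347 mod 695 = 496.

496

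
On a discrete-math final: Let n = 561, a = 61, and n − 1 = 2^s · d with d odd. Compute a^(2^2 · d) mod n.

n − 1 = 560 = 2^4 · 35, so s = 4 and d = 35.
x_0 = 61^35 mod 561 = 439.
x_1 = 439^2 mod 561 = 298.
x_2 = 298^2 mod 561 = 166.

166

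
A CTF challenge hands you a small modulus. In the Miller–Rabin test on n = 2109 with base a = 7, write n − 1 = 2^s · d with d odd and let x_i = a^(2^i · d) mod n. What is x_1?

n − 1 = 2108 = 2^2 · 527, so s = 2 and d = 527.
x_0 = 7^527 mod 2109 = 2044.
x_1 = 2044^2 mod 2109 = 7.

7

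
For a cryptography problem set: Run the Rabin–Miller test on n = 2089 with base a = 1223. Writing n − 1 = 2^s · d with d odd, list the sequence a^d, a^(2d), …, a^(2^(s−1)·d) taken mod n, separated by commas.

n − 1 = 2088 = 2^3 · 261, so s = 3 and d = 261.
x_0 = 1223^261 mod 2089 = 572.
x_1 = 572^2 mod 2089 = 1300.
x_2 = 1300^2 mod 2089 = 2088.

572, 1300, 2088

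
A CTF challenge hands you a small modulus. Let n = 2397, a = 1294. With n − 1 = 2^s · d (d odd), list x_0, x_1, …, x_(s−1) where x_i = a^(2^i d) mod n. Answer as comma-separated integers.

1012, 625

n − 1 = 2396 = 2^2 · 599, so s = 2 and d = 599.
x_0 = 1294^599 mod 2397 = 1012.
x_1 = 1012^2 mod 2397 = 625.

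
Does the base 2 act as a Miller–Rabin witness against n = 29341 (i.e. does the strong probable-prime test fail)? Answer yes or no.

no

n − 1 = 29340 = 2^2 · 7335, so s = 2 and d = 7335.
x_0 = 2^7335 mod 29341 = 26424.
x_0 is neither 1 nor 29340, so continue squaring.
x_1 = 26424^2 mod 29341 = 29340.
x_1 ≡ −1, so 2 is not a witness.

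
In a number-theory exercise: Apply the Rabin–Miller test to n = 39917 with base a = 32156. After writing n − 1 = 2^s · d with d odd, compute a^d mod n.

n − 1 = 39916 = 2^2 · 9979, so s = 2 and d = 9979.
32156^9979 mod 39917 = 38526.

38526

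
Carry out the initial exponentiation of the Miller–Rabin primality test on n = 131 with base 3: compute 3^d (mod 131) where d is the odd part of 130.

1

n − 1 = 130 = 2^1 · 65, so s = 1 and d = 65.
Repeated squaring mod 131: 3^1 ≡ 3, 3^2 ≡ 9, 3^4 ≡ 81, 3^8 ≡ 11, 3^16 ≡ 121, 3^32 ≡ 100, 3^64 ≡ 44.
65 = 64 + 1, so 3^65 ≡ 44·3 ≡ 1 (mod 131).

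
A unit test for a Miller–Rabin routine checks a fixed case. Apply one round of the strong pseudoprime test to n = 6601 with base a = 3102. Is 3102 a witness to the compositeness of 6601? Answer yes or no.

n − 1 = 6600 = 2^3 · 825, so s = 3 and d = 825.
x_0 = 3102^825 mod 6601 = 1954.
x_0 is neither 1 nor 6600, so continue squaring.
x_1 = 1954^2 mod 6601 = 2738.
x_2 = 2738^2 mod 6601 = 4509.
Reached i = s−1 = 2 without hitting −1: 3102 is a Miller–Rabin witness and 6601 is composite.

yes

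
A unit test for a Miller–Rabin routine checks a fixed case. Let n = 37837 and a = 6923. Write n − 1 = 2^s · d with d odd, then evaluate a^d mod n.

35888

n − 1 = 37836 = 2^2 · 9459, so s = 2 and d = 9459.
Repeated squaring mod 37837: 6923^1 ≡ 6923, 6923^2 ≡ 26287, 6923^4 ≡ 27075, 6923^8 ≡ 1587, 6923^16 ≡ 21327, 6923^32 ≡ 2352, 6923^64 ≡ 7702, 6923^128 ≡ 30225, 6923^256 ≡ 14097, 6923^512 ≡ 5485, 6923^1024 ≡ 4810, 6923^2048 ≡ 17693, 6923^4096 ≡ 16748, 6923^8192 ≡ 9823.
9459 = 8192 + 1024 + 128 + 64 + 32 + 16 + 2 + 1, so 6923^9459 ≡ 9823·4810·30225·7702·2352·21327·26287·6923 ≡ 35888 (mod 37837).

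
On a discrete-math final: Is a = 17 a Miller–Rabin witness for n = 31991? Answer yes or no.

no

n − 1 = 31990 = 2^1 · 15995, so s = 1 and d = 15995.
Repeated squaring mod 31991: 17^1 ≡ 17, 17^2 ≡ 289, 17^4 ≡ 19539, 17^8 ≡ 23918, 17^16 ≡ 7662, 17^32 ≡ 2759, 17^64 ≡ 30214, 17^128 ≡ 22611, 17^256 ≡ 9150, 17^512 ≡ 2053, 17^1024 ≡ 23988, 17^2048 ≡ 2027, 17^4096 ≡ 13881, 17^8192 ≡ 368.
15995 = 8192 + 4096 + 2048 + 1024 + 512 + 64 + 32 + 16 + 8 + 2 + 1, so 17^15995 ≡ 368·13881·2027·23988·2053·30214·2759·7662·23918·289·17 ≡ 31990 (mod 31991).
x_0 = 17^15995 mod 31991 = 31990.
x_0 = 31990 ≡ −1, so 17 is not a witness.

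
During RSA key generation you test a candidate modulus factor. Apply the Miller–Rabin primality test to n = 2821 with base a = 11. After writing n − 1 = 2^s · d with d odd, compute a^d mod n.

1828

n − 1 = 2820 = 2^2 · 705, so s = 2 and d = 705.
11^705 mod 2821 = 1828.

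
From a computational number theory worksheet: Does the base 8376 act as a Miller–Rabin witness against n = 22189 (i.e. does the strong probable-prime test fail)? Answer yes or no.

n − 1 = 22188 = 2^2 · 5547, so s = 2 and d = 5547.
x_0 = 8376^5547 mod 22189 = 15782.
x_0 is neither 1 nor 22188, so continue squaring.
x_1 = 15782^2 mod 22189 = 22188.
x_1 ≡ −1, so 8376 is not a witness.

no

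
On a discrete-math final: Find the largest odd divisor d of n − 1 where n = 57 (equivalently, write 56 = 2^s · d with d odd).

Halving: 56 → 28 → 14 → 7; 7 is odd.
So 56 = 2^3 · 7.

7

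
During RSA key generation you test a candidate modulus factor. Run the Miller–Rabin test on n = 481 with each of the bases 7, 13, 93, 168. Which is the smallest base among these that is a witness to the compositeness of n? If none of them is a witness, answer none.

n − 1 = 480 = 2^5 · 15, so s = 5 and d = 15.
Base 7: x_0 = 7^15 mod 481 = 174. x_0 is neither 1 nor 480, so continue squaring. x_1 = 174^2 mod 481 = 454. x_2 = 454^2 mod 481 = 248. x_3 = 248^2 mod 481 = 417. x_4 = 417^2 mod 481 = 248. Reached i = s−1 = 4 without hitting −1: 7 is a Miller–Rabin witness and 481 is composite.
Base 13: x_0 = 13^15 mod 481 = 325. x_0 is neither 1 nor 480, so continue squaring. x_1 = 325^2 mod 481 = 286. x_2 = 286^2 mod 481 = 26. x_3 = 26^2 mod 481 = 195. x_4 = 195^2 mod 481 = 26. Reached i = s−1 = 4 without hitting −1: 13 is a Miller–Rabin witness and 481 is composite.
Base 93: x_0 = 93^15 mod 481 = 177. x_0 is neither 1 nor 480, so continue squaring. x_1 = 177^2 mod 481 = 64. x_2 = 64^2 mod 481 = 248. x_3 = 248^2 mod 481 = 417. x_4 = 417^2 mod 481 = 248. Reached i = s−1 = 4 without hitting −1: 93 is a Miller–Rabin witness and 481 is composite.
Base 168: x_0 = 168^15 mod 481 = 467. x_0 is neither 1 nor 480, so continue squaring. x_1 = 467^2 mod 481 = 196. x_2 = 196^2 mod 481 = 417. x_3 = 417^2 mod 481 = 248. x_4 = 248^2 mod 481 = 417. Reached i = s−1 = 4 without hitting −1: 168 is a Miller–Rabin witness and 481 is composite.
The smallest witness among the given bases is 7.

7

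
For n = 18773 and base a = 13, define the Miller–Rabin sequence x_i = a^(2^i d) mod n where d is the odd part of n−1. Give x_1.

n − 1 = 18772 = 2^2 · 4693, so s = 2 and d = 4693.
Repeated squaring mod 18773: 13^1 ≡ 13, 13^2 ≡ 169, 13^4 ≡ 9788, 13^8 ≡ 6325, 13^16 ≡ 362, 13^32 ≡ 18406, 13^64 ≡ 3278, 13^128 ≡ 7128, 13^256 ≡ 8646, 13^512 ≡ 18003, 13^1024 ≡ 10937, 13^2048 ≡ 15186, 13^4096 ≡ 7064.
4693 = 4096 + 512 + 64 + 16 + 4 + 1, so 13^4693 ≡ 7064·18003·3278·362·9788·13 ≡ 1 (mod 18773).
x_0 = 1.
x_1 = 1^2 mod 18773 = 1.

1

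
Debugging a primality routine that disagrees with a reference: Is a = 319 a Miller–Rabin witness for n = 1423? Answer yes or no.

no

n − 1 = 1422 = 2^1 · 711, so s = 1 and d = 711.
x_0 = 319^711 mod 1423 = 1.
x_0 = 1, so 319 is not a witness.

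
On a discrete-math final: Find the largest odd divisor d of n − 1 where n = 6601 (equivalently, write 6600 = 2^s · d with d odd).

Halving: 6600 → 3300 → 1650 → 825; 825 is odd.
So 6600 = 2^3 · 825.

825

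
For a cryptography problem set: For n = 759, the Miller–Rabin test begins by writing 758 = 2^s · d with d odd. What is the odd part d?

Halving: 758 → 379; 379 is odd.
So 758 = 2^1 · 379.

379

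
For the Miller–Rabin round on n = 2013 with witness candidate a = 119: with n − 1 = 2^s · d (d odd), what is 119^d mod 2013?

n − 1 = 2012 = 2^2 · 503, so s = 2 and d = 503.
119^503 mod 2013 = 278.

278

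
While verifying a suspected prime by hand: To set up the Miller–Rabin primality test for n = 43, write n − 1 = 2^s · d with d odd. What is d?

Halving: 42 → 21; 21 is odd.
So 42 = 2^1 · 21.

21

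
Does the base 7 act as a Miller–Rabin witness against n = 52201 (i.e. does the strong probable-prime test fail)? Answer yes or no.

no

n − 1 = 52200 = 2^3 · 6525, so s = 3 and d = 6525.
Repeated squaring mod 52201: 7^1 ≡ 7, 7^2 ≡ 49, 7^4 ≡ 2401, 7^8 ≡ 22691, 7^16 ≡ 23018, 7^32 ≡ 40375, 7^64 ≡ 7797, 7^128 ≡ 31245, 7^256 ≡ 39124, 7^512 ≡ 49654, 7^1024 ≡ 14285, 7^2048 ≡ 7516, 7^4096 ≡ 8774.
6525 = 4096 + 2048 + 256 + 64 + 32 + 16 + 8 + 4 + 1, so 7^6525 ≡ 8774·7516·39124·7797·40375·23018·22691·2401·7 ≡ 52200 (mod 52201).
x_0 = 7^6525 mod 52201 = 52200.
x_0 = 52200 ≡ −1, so 7 is not a witness.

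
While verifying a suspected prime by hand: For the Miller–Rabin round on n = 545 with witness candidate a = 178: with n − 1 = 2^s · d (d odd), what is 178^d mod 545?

n − 1 = 544 = 2^5 · 17, so s = 5 and d = 17.
Repeated squaring mod 545: 178^1 ≡ 178, 178^2 ≡ 74, 178^4 ≡ 26, 178^8 ≡ 131, 178^16 ≡ 266.
17 = 16 + 1, so 178^17 ≡ 266·178 ≡ 478 (mod 545).

478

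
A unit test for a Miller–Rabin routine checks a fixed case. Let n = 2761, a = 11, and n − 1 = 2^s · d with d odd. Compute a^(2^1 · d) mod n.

n − 1 = 2760 = 2^3 · 345, so s = 3 and d = 345.
x_0 = 11^345 mod 2761 = 1914.
x_1 = 1914^2 mod 2761 = 2310.

2310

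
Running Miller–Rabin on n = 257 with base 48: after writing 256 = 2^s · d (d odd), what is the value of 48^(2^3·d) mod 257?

n − 1 = 256 = 2^8 · 1, so s = 8 and d = 1.
x_0 = 48^1 mod 257 = 48.
x_1 = 48^2 mod 257 = 248.
x_2 = 248^2 mod 257 = 81.
x_3 = 81^2 mod 257 = 136.

136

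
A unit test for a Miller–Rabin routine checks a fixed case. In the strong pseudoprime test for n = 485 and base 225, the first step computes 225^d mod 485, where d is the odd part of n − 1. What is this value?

n − 1 = 484 = 2^2 · 121, so s = 2 and d = 121.
225^121 mod 485 = 260.

260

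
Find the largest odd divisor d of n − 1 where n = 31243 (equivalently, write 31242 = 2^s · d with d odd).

Halving: 31242 → 15621; 15621 is odd.
So 31242 = 2^1 · 15621.

15621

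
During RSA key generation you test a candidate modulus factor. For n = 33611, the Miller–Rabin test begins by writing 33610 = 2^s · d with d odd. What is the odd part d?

16805

Halving: 33610 → 16805; 16805 is odd.
So 33610 = 2^1 · 16805.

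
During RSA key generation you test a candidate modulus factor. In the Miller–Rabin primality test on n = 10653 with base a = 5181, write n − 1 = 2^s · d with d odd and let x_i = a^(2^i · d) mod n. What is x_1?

1422

n − 1 = 10652 = 2^2 · 2663, so s = 2 and d = 2663.
Repeated squaring mod 10653: 5181^1 ≡ 5181, 5181^2 ≡ 7854, 5181^4 ≡ 4446, 5181^8 ≡ 5601, 5181^16 ≡ 8769, 5181^32 ≡ 2007, 5181^64 ≡ 1215, 5181^128 ≡ 6111, 5181^256 ≡ 5556, 5181^512 ≡ 7395, 5181^1024 ≡ 4176, 5181^2048 ≡ 15.
2663 = 2048 + 512 + 64 + 32 + 4 + 2 + 1, so 5181^2663 ≡ 15·7395·1215·2007·4446·7854·5181 ≡ 1362 (mod 10653).
x_0 = 1362.
x_1 = 1362^2 mod 10653 = 1422.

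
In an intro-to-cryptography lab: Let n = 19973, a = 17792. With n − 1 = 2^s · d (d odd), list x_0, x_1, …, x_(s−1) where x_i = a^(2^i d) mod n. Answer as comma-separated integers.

13210, 19972

n − 1 = 19972 = 2^2 · 4993, so s = 2 and d = 4993.
x_0 = 17792^4993 mod 19973 = 13210.
x_1 = 13210^2 mod 19973 = 19972.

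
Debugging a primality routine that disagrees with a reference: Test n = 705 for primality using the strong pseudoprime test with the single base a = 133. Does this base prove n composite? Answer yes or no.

yes

n − 1 = 704 = 2^6 · 11, so s = 6 and d = 11.
By repeated squaring, 133^11 ≡ 292 (mod 705).
x_0 = 133^11 mod 705 = 292.
x_0 is neither 1 nor 704, so continue squaring.
x_1 = 292^2 mod 705 = 664.
x_2 = 664^2 mod 705 = 271.
x_3 = 271^2 mod 705 = 121.
x_4 = 121^2 mod 705 = 541.
x_5 = 541^2 mod 705 = 106.
Reached i = s−1 = 5 without hitting −1: 133 is a Miller–Rabin witness and 705 is composite.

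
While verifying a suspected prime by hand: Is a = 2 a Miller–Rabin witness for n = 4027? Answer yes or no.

n − 1 = 4026 = 2^1 · 2013, so s = 1 and d = 2013.
x_0 = 2^2013 mod 4027 = 4026.
x_0 = 4026 ≡ −1, so 2 is not a witness.

no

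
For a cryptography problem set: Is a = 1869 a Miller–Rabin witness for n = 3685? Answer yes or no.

yes

n − 1 = 3684 = 2^2 · 921, so s = 2 and d = 921.
Repeated squaring mod 3685: 1869^1 ≡ 1869, 1869^2 ≡ 3466, 1869^4 ≡ 56, 1869^8 ≡ 3136, 1869^16 ≡ 2916, 1869^32 ≡ 1761, 1869^64 ≡ 2036, 1869^128 ≡ 3356, 1869^256 ≡ 1376, 1869^512 ≡ 2971.
921 = 512 + 256 + 128 + 16 + 8 + 1, so 1869^921 ≡ 2971·1376·3356·2916·3136·1869 ≡ 494 (mod 3685).
x_0 = 1869^921 mod 3685 = 494.
x_0 is neither 1 nor 3684, so continue squaring.
x_1 = 494^2 mod 3685 = 826.
Reached i = s−1 = 1 without hitting −1: 1869 is a Miller–Rabin witness and 3685 is composite.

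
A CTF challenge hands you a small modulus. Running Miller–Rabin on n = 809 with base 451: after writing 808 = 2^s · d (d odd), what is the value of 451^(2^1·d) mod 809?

n − 1 = 808 = 2^3 · 101, so s = 3 and d = 101.
Repeated squaring mod 809: 451^1 ≡ 451, 451^2 ≡ 342, 451^4 ≡ 468, 451^8 ≡ 594, 451^16 ≡ 112, 451^32 ≡ 409, 451^64 ≡ 627.
101 = 64 + 32 + 4 + 1, so 451^101 ≡ 627·409·468·451 ≡ 1 (mod 809).
x_0 = 1.
x_1 = 1^2 mod 809 = 1.

1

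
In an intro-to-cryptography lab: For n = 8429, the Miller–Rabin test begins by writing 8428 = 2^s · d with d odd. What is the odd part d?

Halving: 8428 → 4214 → 2107; 2107 is odd.
So 8428 = 2^2 · 2107.

2107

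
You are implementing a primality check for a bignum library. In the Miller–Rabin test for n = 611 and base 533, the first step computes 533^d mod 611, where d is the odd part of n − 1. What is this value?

143

n − 1 = 610 = 2^1 · 305, so s = 1 and d = 305.
533^305 mod 611 = 143.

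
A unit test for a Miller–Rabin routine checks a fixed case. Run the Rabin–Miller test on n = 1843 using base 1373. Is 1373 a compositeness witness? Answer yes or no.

n − 1 = 1842 = 2^1 · 921, so s = 1 and d = 921.
x_0 = 1373^921 mod 1843 = 1113.
x_0 ∉ {1, 1842} and s = 1, so 1373 is a Miller–Rabin witness and 1843 is composite.

yes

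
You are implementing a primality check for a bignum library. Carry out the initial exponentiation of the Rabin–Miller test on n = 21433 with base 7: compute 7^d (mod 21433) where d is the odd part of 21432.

n − 1 = 21432 = 2^3 · 2679, so s = 3 and d = 2679.
7^2679 mod 21433 = 1276.

1276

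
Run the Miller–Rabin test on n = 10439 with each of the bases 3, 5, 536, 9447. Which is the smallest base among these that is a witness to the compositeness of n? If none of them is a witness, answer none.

n − 1 = 10438 = 2^1 · 5219, so s = 1 and d = 5219.
Base 3: x_0 = 3^5219 mod 10439 = 3480. x_0 ∉ {1, 10438} and s = 1, so 3 is a Miller–Rabin witness and 10439 is composite.
Base 5: x_0 = 5^5219 mod 10439 = 2803. x_0 ∉ {1, 10438} and s = 1, so 5 is a Miller–Rabin witness and 10439 is composite.
Base 536: x_0 = 536^5219 mod 10439 = 8433. x_0 ∉ {1, 10438} and s = 1, so 536 is a Miller–Rabin witness and 10439 is composite.
Base 9447: x_0 = 9447^5219 mod 10439 = 3448. x_0 ∉ {1, 10438} and s = 1, so 9447 is a Miller–Rabin witness and 10439 is composite.
The smallest witness among the given bases is 3.

3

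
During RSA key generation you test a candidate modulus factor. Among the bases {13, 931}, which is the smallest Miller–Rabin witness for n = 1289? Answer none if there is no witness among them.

none

n − 1 = 1288 = 2^3 · 161, so s = 3 and d = 161.
Base 13: x_0 = 13^161 mod 1289 = 887. x_0 is neither 1 nor 1288, so continue squaring. x_1 = 887^2 mod 1289 = 479. x_2 = 479^2 mod 1289 = 1288. x_2 ≡ −1, so 13 is not a witness.
Base 931: x_0 = 931^161 mod 1289 = 479. x_0 is neither 1 nor 1288, so continue squaring. x_1 = 479^2 mod 1289 = 1288. x_1 ≡ −1, so 931 is not a witness.
No listed base is a witness for 1289.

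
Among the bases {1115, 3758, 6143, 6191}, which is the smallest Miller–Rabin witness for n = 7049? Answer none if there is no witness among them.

1115

n − 1 = 7048 = 2^3 · 881, so s = 3 and d = 881.
Base 1115: x_0 = 1115^881 mod 7049 = 3518. x_0 is neither 1 nor 7048, so continue squaring. x_1 = 3518^2 mod 7049 = 5329. x_2 = 5329^2 mod 7049 = 4869. Reached i = s−1 = 2 without hitting −1: 1115 is a Miller–Rabin witness and 7049 is composite.
Base 3758: x_0 = 3758^881 mod 7049 = 622. x_0 is neither 1 nor 7048, so continue squaring. x_1 = 622^2 mod 7049 = 6238. x_2 = 6238^2 mod 7049 = 2164. Reached i = s−1 = 2 without hitting −1: 3758 is a Miller–Rabin witness and 7049 is composite.
Base 6143: x_0 = 6143^881 mod 7049 = 6134. x_0 is neither 1 nor 7048, so continue squaring. x_1 = 6134^2 mod 7049 = 5443. x_2 = 5443^2 mod 7049 = 6351. Reached i = s−1 = 2 without hitting −1: 6143 is a Miller–Rabin witness and 7049 is composite.
Base 6191: x_0 = 6191^881 mod 7049 = 2476. x_0 is neither 1 nor 7048, so continue squaring. x_1 = 2476^2 mod 7049 = 4995. x_2 = 4995^2 mod 7049 = 3614. Reached i = s−1 = 2 without hitting −1: 6191 is a Miller–Rabin witness and 7049 is composite.
The smallest witness among the given bases is 1115.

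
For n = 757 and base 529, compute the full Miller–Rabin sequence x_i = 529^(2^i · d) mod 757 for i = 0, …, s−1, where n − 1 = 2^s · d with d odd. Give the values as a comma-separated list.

n − 1 = 756 = 2^2 · 189, so s = 2 and d = 189.
x_0 = 529^189 mod 757 = 756.
x_1 = 756^2 mod 757 = 1.

756, 1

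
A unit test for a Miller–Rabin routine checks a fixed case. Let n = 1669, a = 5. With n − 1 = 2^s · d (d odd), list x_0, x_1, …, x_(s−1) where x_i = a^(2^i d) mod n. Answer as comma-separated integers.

n − 1 = 1668 = 2^2 · 417, so s = 2 and d = 417.
x_0 = 5^417 mod 1669 = 1668.
x_1 = 1668^2 mod 1669 = 1.

1668, 1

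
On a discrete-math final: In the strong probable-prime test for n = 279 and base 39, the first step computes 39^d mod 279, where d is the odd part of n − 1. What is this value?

252

n − 1 = 278 = 2^1 · 139, so s = 1 and d = 139.
39^139 mod 279 = 252.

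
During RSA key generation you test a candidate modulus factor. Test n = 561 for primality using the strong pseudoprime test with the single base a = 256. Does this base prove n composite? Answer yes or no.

n − 1 = 560 = 2^4 · 35, so s = 4 and d = 35.
By repeated squaring, 256^35 ≡ 1 (mod 561).
x_0 = 256^35 mod 561 = 1.
x_0 = 1, so 256 is not a witness.

no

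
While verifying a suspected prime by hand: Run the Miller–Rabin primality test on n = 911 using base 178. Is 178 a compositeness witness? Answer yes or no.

no

n − 1 = 910 = 2^1 · 455, so s = 1 and d = 455.
x_0 = 178^455 mod 911 = 1.
x_0 = 1, so 178 is not a witness.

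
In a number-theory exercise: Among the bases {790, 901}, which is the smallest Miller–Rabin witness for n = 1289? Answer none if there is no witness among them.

none

n − 1 = 1288 = 2^3 · 161, so s = 3 and d = 161.
Base 790: x_0 = 790^161 mod 1289 = 479. x_0 is neither 1 nor 1288, so continue squaring. x_1 = 479^2 mod 1289 = 1288. x_1 ≡ −1, so 790 is not a witness.
Base 901: x_0 = 901^161 mod 1289 = 792. x_0 is neither 1 nor 1288, so continue squaring. x_1 = 792^2 mod 1289 = 810. x_2 = 810^2 mod 1289 = 1288. x_2 ≡ −1, so 901 is not a witness.
No listed base is a witness for 1289.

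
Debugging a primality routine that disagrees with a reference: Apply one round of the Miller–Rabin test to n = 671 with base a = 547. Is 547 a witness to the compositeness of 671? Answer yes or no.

n − 1 = 670 = 2^1 · 335, so s = 1 and d = 335.
Repeated squaring mod 671: 547^1 ≡ 547, 547^2 ≡ 614, 547^4 ≡ 565, 547^8 ≡ 500, 547^16 ≡ 388, 547^32 ≡ 240, 547^64 ≡ 565, 547^128 ≡ 500, 547^256 ≡ 388.
335 = 256 + 64 + 8 + 4 + 2 + 1, so 547^335 ≡ 388·565·500·565·614·547 ≡ 32 (mod 671).
x_0 = 547^335 mod 671 = 32.
x_0 ∉ {1, 670} and s = 1, so 547 is a Miller–Rabin witness and 671 is composite.

yes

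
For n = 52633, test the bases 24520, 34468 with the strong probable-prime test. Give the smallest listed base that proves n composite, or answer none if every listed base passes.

n − 1 = 52632 = 2^3 · 6579, so s = 3 and d = 6579.
Base 24520: x_0 = 24520^6579 mod 52633 = 52632. x_0 = 52632 ≡ −1, so 24520 is not a witness.
Base 34468: x_0 = 34468^6579 mod 52633 = 37184. x_0 is neither 1 nor 52632, so continue squaring. x_1 = 37184^2 mod 52633 = 33579. x_2 = 33579^2 mod 52633 = 45115. Reached i = s−1 = 2 without hitting −1: 34468 is a Miller–Rabin witness and 52633 is composite.
The smallest witness among the given bases is 34468.

34468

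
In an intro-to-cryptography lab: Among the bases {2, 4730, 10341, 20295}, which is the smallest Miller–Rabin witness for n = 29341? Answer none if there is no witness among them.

none

n − 1 = 29340 = 2^2 · 7335, so s = 2 and d = 7335.
Base 2: x_0 = 2^7335 mod 29341 = 26424. x_0 is neither 1 nor 29340, so continue squaring. x_1 = 26424^2 mod 29341 = 29340. x_1 ≡ −1, so 2 is not a witness.
Base 4730: x_0 = 4730^7335 mod 29341 = 21910. x_0 is neither 1 nor 29340, so continue squaring. x_1 = 21910^2 mod 29341 = 29340. x_1 ≡ −1, so 4730 is not a witness.
Base 10341: x_0 = 10341^7335 mod 29341 = 26424. x_0 is neither 1 nor 29340, so continue squaring. x_1 = 26424^2 mod 29341 = 29340. x_1 ≡ −1, so 10341 is not a witness.
Base 20295: x_0 = 20295^7335 mod 29341 = 7431. x_0 is neither 1 nor 29340, so continue squaring. x_1 = 7431^2 mod 29341 = 29340. x_1 ≡ −1, so 20295 is not a witness.
No listed base is a witness for 29341.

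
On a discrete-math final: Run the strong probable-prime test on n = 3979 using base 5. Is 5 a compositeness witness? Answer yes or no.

yes

n − 1 = 3978 = 2^1 · 1989, so s = 1 and d = 1989.
x_0 = 5^1989 mod 3979 = 1644.
x_0 ∉ {1, 3978} and s = 1, so 5 is a Miller–Rabin witness and 3979 is composite.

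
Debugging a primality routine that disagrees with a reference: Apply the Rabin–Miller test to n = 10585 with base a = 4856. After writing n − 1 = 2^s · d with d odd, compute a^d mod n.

8641

n − 1 = 10584 = 2^3 · 1323, so s = 3 and d = 1323.
4856^1323 mod 10585 = 8641.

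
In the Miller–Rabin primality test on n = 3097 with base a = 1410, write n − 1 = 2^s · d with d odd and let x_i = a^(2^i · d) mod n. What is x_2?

2585

n − 1 = 3096 = 2^3 · 387, so s = 3 and d = 387.
Repeated squaring mod 3097: 1410^1 ≡ 1410, 1410^2 ≡ 2923, 1410^4 ≡ 2403, 1410^8 ≡ 1601, 1410^16 ≡ 1982, 1410^32 ≡ 1328, 1410^64 ≡ 1391, 1410^128 ≡ 2353, 1410^256 ≡ 2270.
387 = 256 + 128 + 2 + 1, so 1410^387 ≡ 2270·2353·2923·1410 ≡ 2718 (mod 3097).
x_0 = 2718.
x_1 = 2718^2 mod 3097 = 1179.
x_2 = 1179^2 mod 3097 = 2585.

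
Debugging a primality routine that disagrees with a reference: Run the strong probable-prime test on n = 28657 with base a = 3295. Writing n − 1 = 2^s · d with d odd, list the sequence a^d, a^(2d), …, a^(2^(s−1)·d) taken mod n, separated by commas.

n − 1 = 28656 = 2^4 · 1791, so s = 4 and d = 1791.
x_0 = 3295^1791 mod 28657 = 1155.
x_1 = 1155^2 mod 28657 = 15803.
x_2 = 15803^2 mod 28657 = 17711.
x_3 = 17711^2 mod 28657 = 28656.

1155, 15803, 17711, 28656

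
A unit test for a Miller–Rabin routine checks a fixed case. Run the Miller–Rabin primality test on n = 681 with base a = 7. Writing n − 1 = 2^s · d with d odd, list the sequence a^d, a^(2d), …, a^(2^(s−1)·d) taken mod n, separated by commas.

382, 190, 7

n − 1 = 680 = 2^3 · 85, so s = 3 and d = 85.
x_0 = 7^85 mod 681 = 382.
x_1 = 382^2 mod 681 = 190.
x_2 = 190^2 mod 681 = 7.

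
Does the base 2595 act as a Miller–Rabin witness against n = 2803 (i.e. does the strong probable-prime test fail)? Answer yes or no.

n − 1 = 2802 = 2^1 · 1401, so s = 1 and d = 1401.
x_0 = 2595^1401 mod 2803 = 1.
x_0 = 1, so 2595 is not a witness.

no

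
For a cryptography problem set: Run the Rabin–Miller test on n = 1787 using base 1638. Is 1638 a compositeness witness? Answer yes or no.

n − 1 = 1786 = 2^1 · 893, so s = 1 and d = 893.
Repeated squaring mod 1787: 1638^1 ≡ 1638, 1638^2 ≡ 757, 1638^4 ≡ 1209, 1638^8 ≡ 1702, 1638^16 ≡ 77, 1638^32 ≡ 568, 1638^64 ≡ 964, 1638^128 ≡ 56, 1638^256 ≡ 1349, 1638^512 ≡ 635.
893 = 512 + 256 + 64 + 32 + 16 + 8 + 4 + 1, so 1638^893 ≡ 635·1349·964·568·77·1702·1209·1638 ≡ 1786 (mod 1787).
x_0 = 1638^893 mod 1787 = 1786.
x_0 = 1786 ≡ −1, so 1638 is not a witness.

no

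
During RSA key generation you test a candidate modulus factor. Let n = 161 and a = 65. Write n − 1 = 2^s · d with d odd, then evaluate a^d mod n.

n − 1 = 160 = 2^5 · 5, so s = 5 and d = 5.
Repeated squaring mod 161: 65^1 ≡ 65, 65^2 ≡ 39, 65^4 ≡ 72.
5 = 4 + 1, so 65^5 ≡ 72·65 ≡ 11 (mod 161).

11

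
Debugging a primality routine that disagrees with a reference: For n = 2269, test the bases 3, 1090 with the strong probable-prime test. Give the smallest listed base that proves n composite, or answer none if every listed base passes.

none

n − 1 = 2268 = 2^2 · 567, so s = 2 and d = 567.
Base 3: x_0 = 3^567 mod 2269 = 2268. x_0 = 2268 ≡ −1, so 3 is not a witness.
Base 1090: x_0 = 1090^567 mod 2269 = 1287. x_0 is neither 1 nor 2268, so continue squaring. x_1 = 1287^2 mod 2269 = 2268. x_1 ≡ −1, so 1090 is not a witness.
No listed base is a witness for 2269.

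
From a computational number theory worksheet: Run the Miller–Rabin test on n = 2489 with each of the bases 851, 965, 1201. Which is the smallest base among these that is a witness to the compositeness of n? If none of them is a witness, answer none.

851

n − 1 = 2488 = 2^3 · 311, so s = 3 and d = 311.
Base 851: x_0 = 851^311 mod 2489 = 1712. x_0 is neither 1 nor 2488, so continue squaring. x_1 = 1712^2 mod 2489 = 1391. x_2 = 1391^2 mod 2489 = 928. Reached i = s−1 = 2 without hitting −1: 851 is a Miller–Rabin witness and 2489 is composite.
Base 965: x_0 = 965^311 mod 2489 = 1142. x_0 is neither 1 nor 2488, so continue squaring. x_1 = 1142^2 mod 2489 = 2417. x_2 = 2417^2 mod 2489 = 206. Reached i = s−1 = 2 without hitting −1: 965 is a Miller–Rabin witness and 2489 is composite.
Base 1201: x_0 = 1201^311 mod 2489 = 796. x_0 is neither 1 nor 2488, so continue squaring. x_1 = 796^2 mod 2489 = 1410. x_2 = 1410^2 mod 2489 = 1878. Reached i = s−1 = 2 without hitting −1: 1201 is a Miller–Rabin witness and 2489 is composite.
The smallest witness among the given bases is 851.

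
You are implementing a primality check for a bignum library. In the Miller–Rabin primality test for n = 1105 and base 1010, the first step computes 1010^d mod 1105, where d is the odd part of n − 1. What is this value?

300

n − 1 = 1104 = 2^4 · 69, so s = 4 and d = 69.
Repeated squaring mod 1105: 1010^1 ≡ 1010, 1010^2 ≡ 185, 1010^4 ≡ 1075, 1010^8 ≡ 900, 1010^16 ≡ 35, 1010^32 ≡ 120, 1010^64 ≡ 35.
69 = 64 + 4 + 1, so 1010^69 ≡ 35·1075·1010 ≡ 300 (mod 1105).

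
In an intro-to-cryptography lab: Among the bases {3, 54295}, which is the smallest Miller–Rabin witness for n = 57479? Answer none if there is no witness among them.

n − 1 = 57478 = 2^1 · 28739, so s = 1 and d = 28739.
Base 3: x_0 = 3^28739 mod 57479 = 19595. x_0 ∉ {1, 57478} and s = 1, so 3 is a Miller–Rabin witness and 57479 is composite.
Base 54295: x_0 = 54295^28739 mod 57479 = 48373. x_0 ∉ {1, 57478} and s = 1, so 54295 is a Miller–Rabin witness and 57479 is composite.
The smallest witness among the given bases is 3.

3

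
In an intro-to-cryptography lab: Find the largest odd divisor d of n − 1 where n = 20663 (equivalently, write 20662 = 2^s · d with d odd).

Halving: 20662 → 10331; 10331 is odd.
So 20662 = 2^1 · 10331.

10331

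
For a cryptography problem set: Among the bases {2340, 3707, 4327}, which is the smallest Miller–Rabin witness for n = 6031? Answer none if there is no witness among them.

n − 1 = 6030 = 2^1 · 3015, so s = 1 and d = 3015.
Base 2340: x_0 = 2340^3015 mod 6031 = 1. x_0 = 1, so 2340 is not a witness.
Base 3707: x_0 = 3707^3015 mod 6031 = 3997. x_0 ∉ {1, 6030} and s = 1, so 3707 is a Miller–Rabin witness and 6031 is composite.
Base 4327: x_0 = 4327^3015 mod 6031 = 1918. x_0 ∉ {1, 6030} and s = 1, so 4327 is a Miller–Rabin witness and 6031 is composite.
The smallest witness among the given bases is 3707.

3707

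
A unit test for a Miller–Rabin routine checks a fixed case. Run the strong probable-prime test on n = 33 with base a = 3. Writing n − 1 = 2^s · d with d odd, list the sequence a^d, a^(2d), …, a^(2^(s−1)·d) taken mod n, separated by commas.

3, 9, 15, 27, 3

n − 1 = 32 = 2^5 · 1, so s = 5 and d = 1.
x_0 = 3^1 mod 33 = 3.
x_1 = 3^2 mod 33 = 9.
x_2 = 9^2 mod 33 = 15.
x_3 = 15^2 mod 33 = 27.
x_4 = 27^2 mod 33 = 3.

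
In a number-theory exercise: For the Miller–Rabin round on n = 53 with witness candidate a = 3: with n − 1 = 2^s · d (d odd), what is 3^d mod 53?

n − 1 = 52 = 2^2 · 13, so s = 2 and d = 13.
3^13 mod 53 = 30.

30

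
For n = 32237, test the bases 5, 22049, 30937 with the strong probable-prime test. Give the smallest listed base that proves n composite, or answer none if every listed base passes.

n − 1 = 32236 = 2^2 · 8059, so s = 2 and d = 8059.
Base 5: x_0 = 5^8059 mod 32237 = 20711. x_0 is neither 1 nor 32236, so continue squaring. x_1 = 20711^2 mod 32237 = 32236. x_1 ≡ −1, so 5 is not a witness.
Base 22049: x_0 = 22049^8059 mod 32237 = 20711. x_0 is neither 1 nor 32236, so continue squaring. x_1 = 20711^2 mod 32237 = 32236. x_1 ≡ −1, so 22049 is not a witness.
Base 30937: x_0 = 30937^8059 mod 32237 = 32236. x_0 = 32236 ≡ −1, so 30937 is not a witness.
No listed base is a witness for 32237.

none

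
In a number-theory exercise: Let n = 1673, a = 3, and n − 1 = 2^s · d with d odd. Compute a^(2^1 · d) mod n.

n − 1 = 1672 = 2^3 · 209, so s = 3 and d = 209.
x_0 = 3^209 mod 1673 = 565.
x_1 = 565^2 mod 1673 = 1355.

1355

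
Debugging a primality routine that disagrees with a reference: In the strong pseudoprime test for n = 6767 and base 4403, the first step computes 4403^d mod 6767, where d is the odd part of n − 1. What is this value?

769

n − 1 = 6766 = 2^1 · 3383, so s = 1 and d = 3383.
4403^3383 mod 6767 = 769.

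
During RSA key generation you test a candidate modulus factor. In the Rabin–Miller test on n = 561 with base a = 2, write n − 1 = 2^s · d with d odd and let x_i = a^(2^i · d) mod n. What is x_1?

166

n − 1 = 560 = 2^4 · 35, so s = 4 and d = 35.
Repeated squaring mod 561: 2^1 ≡ 2, 2^2 ≡ 4, 2^4 ≡ 16, 2^8 ≡ 256, 2^16 ≡ 460, 2^32 ≡ 103.
35 = 32 + 2 + 1, so 2^35 ≡ 103·4·2 ≡ 263 (mod 561).
x_0 = 263.
x_1 = 263^2 mod 561 = 166.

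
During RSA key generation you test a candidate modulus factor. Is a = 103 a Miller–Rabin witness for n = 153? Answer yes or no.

yes

n − 1 = 152 = 2^3 · 19, so s = 3 and d = 19.
x_0 = 103^19 mod 153 = 103.
x_0 is neither 1 nor 152, so continue squaring.
x_1 = 103^2 mod 153 = 52.
x_2 = 52^2 mod 153 = 103.
Reached i = s−1 = 2 without hitting −1: 103 is a Miller–Rabin witness and 153 is composite.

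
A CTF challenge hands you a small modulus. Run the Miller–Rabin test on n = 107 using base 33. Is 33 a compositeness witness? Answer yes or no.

no

n − 1 = 106 = 2^1 · 53, so s = 1 and d = 53.
Repeated squaring mod 107: 33^1 ≡ 33, 33^2 ≡ 19, 33^4 ≡ 40, 33^8 ≡ 102, 33^16 ≡ 25, 33^32 ≡ 90.
53 = 32 + 16 + 4 + 1, so 33^53 ≡ 90·25·40·33 ≡ 1 (mod 107).
x_0 = 33^53 mod 107 = 1.
x_0 = 1, so 33 is not a witness.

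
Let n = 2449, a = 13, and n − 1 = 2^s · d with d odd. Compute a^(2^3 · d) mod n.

n − 1 = 2448 = 2^4 · 153, so s = 4 and d = 153.
Repeated squaring mod 2449: 13^1 ≡ 13, 13^2 ≡ 169, 13^4 ≡ 1622, 13^8 ≡ 658, 13^16 ≡ 1940, 13^32 ≡ 1936, 13^64 ≡ 1126, 13^128 ≡ 1743.
153 = 128 + 16 + 8 + 1, so 13^153 ≡ 1743·1940·658·13 ≡ 337 (mod 2449).
x_0 = 337.
x_1 = 337^2 mod 2449 = 915.
x_2 = 915^2 mod 2449 = 2116.
x_3 = 2116^2 mod 2449 = 684.

684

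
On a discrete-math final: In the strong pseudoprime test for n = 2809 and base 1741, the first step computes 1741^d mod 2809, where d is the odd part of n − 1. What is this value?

n − 1 = 2808 = 2^3 · 351, so s = 3 and d = 351.
Repeated squaring mod 2809: 1741^1 ≡ 1741, 1741^2 ≡ 170, 1741^4 ≡ 810, 1741^8 ≡ 1603, 1741^16 ≡ 2183, 1741^32 ≡ 1425, 1741^64 ≡ 2527, 1741^128 ≡ 872, 1741^256 ≡ 1954.
351 = 256 + 64 + 16 + 8 + 4 + 2 + 1, so 1741^351 ≡ 1954·2527·2183·1603·810·170·1741 ≡ 2355 (mod 2809).

2355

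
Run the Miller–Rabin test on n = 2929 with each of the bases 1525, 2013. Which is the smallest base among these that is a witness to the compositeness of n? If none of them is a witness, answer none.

n − 1 = 2928 = 2^4 · 183, so s = 4 and d = 183.
Base 1525: x_0 = 1525^183 mod 2929 = 1404. x_0 is neither 1 nor 2928, so continue squaring. x_1 = 1404^2 mod 2929 = 2928. x_1 ≡ −1, so 1525 is not a witness.
Base 2013: x_0 = 2013^183 mod 2929 = 1351. x_0 is neither 1 nor 2928, so continue squaring. x_1 = 1351^2 mod 2929 = 434. x_2 = 434^2 mod 2929 = 900. x_3 = 900^2 mod 2929 = 1596. Reached i = s−1 = 3 without hitting −1: 2013 is a Miller–Rabin witness and 2929 is composite.
The smallest witness among the given bases is 2013.

2013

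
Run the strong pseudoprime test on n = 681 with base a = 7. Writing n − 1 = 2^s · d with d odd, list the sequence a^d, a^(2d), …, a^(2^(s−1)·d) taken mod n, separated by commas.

n − 1 = 680 = 2^3 · 85, so s = 3 and d = 85.
x_0 = 7^85 mod 681 = 382.
x_1 = 382^2 mod 681 = 190.
x_2 = 190^2 mod 681 = 7.

382, 190, 7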